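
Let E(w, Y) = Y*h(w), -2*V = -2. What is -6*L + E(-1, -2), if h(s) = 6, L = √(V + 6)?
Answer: -12 - 6*√7 ≈ -27.875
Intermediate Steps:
V = 1 (V = -½*(-2) = 1)
L = √7 (L = √(1 + 6) = √7 ≈ 2.6458)
E(w, Y) = 6*Y (E(w, Y) = Y*6 = 6*Y)
-6*L + E(-1, -2) = -6*√7 + 6*(-2) = -6*√7 - 12 = -12 - 6*√7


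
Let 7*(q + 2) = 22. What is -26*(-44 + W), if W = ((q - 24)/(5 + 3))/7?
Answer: 56576/49 ≈ 1154.6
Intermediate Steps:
q = 8/7 (q = -2 + (⅐)*22 = -2 + 22/7 = 8/7 ≈ 1.1429)
W = -20/49 (W = ((8/7 - 24)/(5 + 3))/7 = -160/7/8*(⅐) = -160/7*⅛*(⅐) = -20/7*⅐ = -20/49 ≈ -0.40816)
-26*(-44 + W) = -26*(-44 - 20/49) = -26*(-2176/49) = 56576/49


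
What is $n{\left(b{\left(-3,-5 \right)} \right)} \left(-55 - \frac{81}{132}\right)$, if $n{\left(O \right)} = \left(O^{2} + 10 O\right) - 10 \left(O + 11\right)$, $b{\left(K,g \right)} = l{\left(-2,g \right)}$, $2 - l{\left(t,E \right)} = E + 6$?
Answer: $\frac{266723}{44} \approx 6061.9$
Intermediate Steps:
$l{\left(t,E \right)} = -4 - E$ ($l{\left(t,E \right)} = 2 - \left(E + 6\right) = 2 - \left(6 + E\right) = -4 - E$)
$b{\left(K,g \right)} = -4 - g$
$n{\left(O \right)} = -110 + O^{2}$ ($n{\left(O \right)} = \left(O^{2} + 10 O\right) - 10 \left(11 + O\right) = \left(O^{2} + 10 O\right) - \left(110 + 10 O\right) = -110 + O^{2}$)
$n{\left(b{\left(-3,-5 \right)} \right)} \left(-55 - \frac{81}{132}\right) = \left(-110 + \left(-4 - -5\right)^{2}\right) \left(-55 - \frac{81}{132}\right) = \left(-110 + \left(-4 + 5\right)^{2}\right) \left(-55 - \frac{27}{44}\right) = \left(-110 + 1^{2}\right) \left(-55 - \frac{27}{44}\right) = \left(-110 + 1\right) \left(- \frac{2447}{44}\right) = \left(-109\right) \left(- \frac{2447}{44}\right) = \frac{266723}{44}$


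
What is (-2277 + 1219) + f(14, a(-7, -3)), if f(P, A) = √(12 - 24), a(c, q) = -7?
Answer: -1058 + 2*I*√3 ≈ -1058.0 + 3.4641*I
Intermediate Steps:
f(P, A) = 2*I*√3 (f(P, A) = √(-12) = 2*I*√3)
(-2277 + 1219) + f(14, a(-7, -3)) = (-2277 + 1219) + 2*I*√3 = -1058 + 2*I*√3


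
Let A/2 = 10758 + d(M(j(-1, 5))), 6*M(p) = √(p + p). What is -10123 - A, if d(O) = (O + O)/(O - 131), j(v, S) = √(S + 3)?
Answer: -754732322978753/23854493599 + 1572*2^(¾)/23854493599 + 617796*√2/23854493599 + 242793828*2^(¼)/23854493599 ≈ -31639.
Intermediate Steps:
j(v, S) = √(3 + S)
M(p) = √2*√p/6 (M(p) = √(p + p)/6 = √(2*p)/6 = (√2*√p)/6 = √2*√p/6)
d(O) = 2*O/(-131 + O) (d(O) = (2*O)/(-131 + O) = 2*O/(-131 + O))
A = 21516 + 4*2^(¼)/(3*(-131 + 2^(¼)/3)) (A = 2*(10758 + 2*(√2*√(√(3 + 5))/6)/(-131 + √2*√(√(3 + 5))/6)) = 2*(10758 + 2*(√2*√(√8)/6)/(-131 + √2*√(√8)/6)) = 2*(10758 + 2*(√2*√(2*√2)/6)/(-131 + √2*√(2*√2)/6)) = 2*(10758 + 2*(√2*2^(¾)/6)/(-131 + √2*2^(¾)/6)) = 2*(10758 + 2*(2^(¼)/3)/(-131 + 2^(¼)/3)) = 2*(10758 + 2*2^(¼)/(3*(-131 + 2^(¼)/3))) = 21516 + 4*2^(¼)/(3*(-131 + 2^(¼)/3)) ≈ 21516.)
-10123 - A = -10123 - (513253284276076/23854493599 - 242793828*2^(¼)/23854493599 - 617796*√2/23854493599 - 1572*2^(¾)/23854493599) = -10123 + (-513253284276076/23854493599 + 1572*2^(¾)/23854493599 + 617796*√2/23854493599 + 242793828*2^(¼)/23854493599) = -754732322978753/23854493599 + 1572*2^(¾)/23854493599 + 617796*√2/23854493599 + 242793828*2^(¼)/23854493599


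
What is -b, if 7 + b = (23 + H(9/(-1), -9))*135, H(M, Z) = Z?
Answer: -1883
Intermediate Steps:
b = 1883 (b = -7 + (23 - 9)*135 = -7 + 14*135 = -7 + 1890 = 1883)
-b = -1*1883 = -1883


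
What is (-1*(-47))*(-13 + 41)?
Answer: 1316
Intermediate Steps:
(-1*(-47))*(-13 + 41) = 47*28 = 1316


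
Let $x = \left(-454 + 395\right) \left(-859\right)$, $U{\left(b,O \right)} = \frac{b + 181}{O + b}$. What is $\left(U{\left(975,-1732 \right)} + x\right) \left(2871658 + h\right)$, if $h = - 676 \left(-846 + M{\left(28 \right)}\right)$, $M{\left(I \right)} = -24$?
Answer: $\frac{132732172171858}{757} \approx 1.7534 \cdot 10^{11}$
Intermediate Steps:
$U{\left(b,O \right)} = \frac{181 + b}{O + b}$
$x = 50681$ ($x = \left(-59\right) \left(-859\right) = 50681$)
$h = 588120$ ($h = - 676 \left(-846 - 24\right) = \left(-676\right) \left(-870\right) = 588120$)
$\left(U{\left(975,-1732 \right)} + x\right) \left(2871658 + h\right) = \left(\frac{181 + 975}{-1732 + 975} + 50681\right) \left(2871658 + 588120\right) = \left(\frac{1}{-757} \cdot 1156 + 50681\right) 3459778 = \left(\left(- \frac{1}{757}\right) 1156 + 50681\right) 3459778 = \left(- \frac{1156}{757} + 50681\right) 3459778 = \frac{38364361}{757} \cdot 3459778 = \frac{132732172171858}{757}$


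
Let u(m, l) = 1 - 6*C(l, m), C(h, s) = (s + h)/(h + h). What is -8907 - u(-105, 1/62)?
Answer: -28435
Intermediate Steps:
C(h, s) = (h + s)/(2*h) (C(h, s) = (h + s)/((2*h)) = (h + s)*(1/(2*h)) = (h + s)/(2*h))
u(m, l) = 1 - 3*(l + m)/l
-8907 - u(-105, 1/62) = -8907 - (-2 - 3*(-105)/1/62) = -8907 - (-2 - 3*(-105)*62) = -8907 - (-2 + 19530) = -8907 - 1*19528 = -8907 - 19528 = -28435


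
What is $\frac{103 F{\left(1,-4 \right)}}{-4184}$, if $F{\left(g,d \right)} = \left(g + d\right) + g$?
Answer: $\frac{103}{2092} \approx 0.049235$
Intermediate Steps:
$F{\left(g,d \right)} = d + 2 g$ ($F{\left(g,d \right)} = \left(d + g\right) + g = d + 2 g$)
$\frac{103 F{\left(1,-4 \right)}}{-4184} = \frac{103 \left(-4 + 2 \cdot 1\right)}{-4184} = 103 \left(-4 + 2\right) \left(- \frac{1}{4184}\right) = 103 \left(-2\right) \left(- \frac{1}{4184}\right) = \left(-206\right) \left(- \frac{1}{4184}\right) = \frac{103}{2092}$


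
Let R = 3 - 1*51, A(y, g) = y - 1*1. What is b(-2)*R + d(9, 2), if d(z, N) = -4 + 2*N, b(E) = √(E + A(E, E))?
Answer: -48*I*√5 ≈ -107.33*I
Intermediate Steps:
A(y, g) = -1 + y (A(y, g) = y - 1 = -1 + y)
b(E) = √(-1 + 2*E) (b(E) = √(E + (-1 + E)) = √(-1 + 2*E))
R = -48 (R = 3 - 51 = -48)
b(-2)*R + d(9, 2) = √(-1 + 2*(-2))*(-48) + (-4 + 2*2) = √(-1 - 4)*(-48) + (-4 + 4) = √(-5)*(-48) + 0 = (I*√5)*(-48) + 0 = -48*I*√5 + 0 = -48*I*√5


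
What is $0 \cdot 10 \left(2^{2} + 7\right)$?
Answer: $0$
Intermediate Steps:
$0 \cdot 10 \left(2^{2} + 7\right) = 0 \left(4 + 7\right) = 0 \cdot 11 = 0$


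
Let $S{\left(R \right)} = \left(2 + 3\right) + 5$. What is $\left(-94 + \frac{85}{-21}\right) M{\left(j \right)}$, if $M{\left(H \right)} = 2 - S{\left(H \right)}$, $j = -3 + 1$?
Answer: $\frac{16472}{21} \approx 784.38$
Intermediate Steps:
$S{\left(R \right)} = 10$ ($S{\left(R \right)} = 5 + 5 = 10$)
$j = -2$
$M{\left(H \right)} = -8$ ($M{\left(H \right)} = 2 - 10 = -8$)
$\left(-94 + \frac{85}{-21}\right) M{\left(j \right)} = \left(-94 + \frac{85}{-21}\right) \left(-8\right) = \left(-94 + 85 \left(- \frac{1}{21}\right)\right) \left(-8\right) = \left(-94 - \frac{85}{21}\right) \left(-8\right) = \left(- \frac{2059}{21}\right) \left(-8\right) = \frac{16472}{21}$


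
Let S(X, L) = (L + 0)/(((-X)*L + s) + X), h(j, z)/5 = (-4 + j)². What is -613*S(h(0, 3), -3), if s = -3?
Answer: 1839/317 ≈ 5.8013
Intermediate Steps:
h(j, z) = 5*(-4 + j)²
S(X, L) = L/(-3 + X - L*X) (S(X, L) = (L + 0)/(((-X)*L - 3) + X) = L/((-L*X - 3) + X) = L/((-3 - L*X) + X) = L/(-3 + X - L*X))
-613*S(h(0, 3), -3) = -(-613)*(-3)/(3 - 5*(-4 + 0)² - 15*(-4 + 0)²) = -(-613)*(-3)/(3 - 5*(-4)² - 15*(-4)²) = -(-613)*(-3)/(3 - 5*16 - 15*16) = -(-613)*(-3)/(3 - 1*80 - 3*80) = -(-613)*(-3)/(3 - 80 - 240) = -(-613)*(-3)/(-317) = -(-613)*(-3)*(-1)/317 = -613*(-3/317) = 1839/317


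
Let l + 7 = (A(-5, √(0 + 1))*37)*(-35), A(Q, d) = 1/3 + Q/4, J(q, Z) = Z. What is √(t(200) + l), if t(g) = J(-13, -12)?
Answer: √42051/6 ≈ 34.177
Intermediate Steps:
t(g) = -12
A(Q, d) = ⅓ + Q/4 (A(Q, d) = 1*(⅓) + Q*(¼) = ⅓ + Q/4)
l = 14161/12 (l = -7 + ((⅓ + (¼)*(-5))*37)*(-35) = -7 + ((⅓ - 5/4)*37)*(-35) = -7 - 11/12*37*(-35) = -7 - 407/12*(-35) = -7 + 14245/12 = 14161/12 ≈ 1180.1)
√(t(200) + l) = √(-12 + 14161/12) = √(14017/12) = √42051/6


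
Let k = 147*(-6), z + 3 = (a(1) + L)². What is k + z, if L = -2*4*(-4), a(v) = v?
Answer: 204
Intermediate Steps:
L = 32 (L = -8*(-4) = 32)
z = 1086 (z = -3 + (1 + 32)² = -3 + 33² = -3 + 1089 = 1086)
k = -882
k + z = -882 + 1086 = 204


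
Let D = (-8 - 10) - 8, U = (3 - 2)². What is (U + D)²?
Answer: 625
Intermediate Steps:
U = 1 (U = 1² = 1)
D = -26 (D = -18 - 8 = -26)
(U + D)² = (1 - 26)² = (-25)² = 625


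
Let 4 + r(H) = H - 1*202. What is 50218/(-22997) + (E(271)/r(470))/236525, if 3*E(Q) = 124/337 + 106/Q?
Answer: -429566930340830389/196717326762914100 ≈ -2.1837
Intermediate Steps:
r(H) = -206 + H (r(H) = -4 + (H - 1*202) = -4 + (H - 202) = -4 + (-202 + H) = -206 + H)
E(Q) = 124/1011 + 106/(3*Q) (E(Q) = (124/337 + 106/Q)/3 = 124/1011 + 106/(3*Q))
50218/(-22997) + (E(271)/r(470))/236525 = 50218/(-22997) + (((2/1011)*(17861 + 62*271)/271)/(-206 + 470))/236525 = 50218*(-1/22997) + (((2/1011)*(1/271)*(17861 + 16802))/264)*(1/236525) = -50218/22997 + (((2/1011)*(1/271)*34663)*(1/264))*(1/236525) = -50218/22997 + ((69326/273981)*(1/264))*(1/236525) = -50218/22997 + (34663/36165492)*(1/236525) = -50218/22997 + 34663/8554042995300 = -429566930340830389/196717326762914100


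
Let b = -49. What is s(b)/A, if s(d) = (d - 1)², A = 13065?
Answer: 500/2613 ≈ 0.19135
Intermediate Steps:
s(d) = (-1 + d)²
s(b)/A = (-1 - 49)²/13065 = (-50)²*(1/13065) = 2500*(1/13065) = 500/2613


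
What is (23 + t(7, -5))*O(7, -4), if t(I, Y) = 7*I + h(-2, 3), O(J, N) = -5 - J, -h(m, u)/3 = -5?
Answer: -1044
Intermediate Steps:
h(m, u) = 15 (h(m, u) = -3*(-5) = 15)
t(I, Y) = 15 + 7*I (t(I, Y) = 7*I + 15 = 15 + 7*I)
(23 + t(7, -5))*O(7, -4) = (23 + (15 + 7*7))*(-5 - 1*7) = (23 + (15 + 49))*(-5 - 7) = (23 + 64)*(-12) = 87*(-12) = -1044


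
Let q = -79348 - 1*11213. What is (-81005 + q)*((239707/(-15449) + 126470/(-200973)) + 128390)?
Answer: -68382645240992657374/3104831877 ≈ -2.2025e+10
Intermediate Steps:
q = -90561 (q = -79348 - 11213 = -90561)
(-81005 + q)*((239707/(-15449) + 126470/(-200973)) + 128390) = (-81005 - 90561)*((239707/(-15449) + 126470/(-200973)) + 128390) = -171566*((239707*(-1/15449) + 126470*(-1/200973)) + 128390) = -171566*((-239707/15449 - 126470/200973) + 128390) = -171566*(-50128469941/3104831877 + 128390) = -171566*398579236218089/3104831877 = -68382645240992657374/3104831877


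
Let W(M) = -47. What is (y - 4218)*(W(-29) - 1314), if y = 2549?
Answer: 2271509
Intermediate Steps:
(y - 4218)*(W(-29) - 1314) = (2549 - 4218)*(-47 - 1314) = -1669*(-1361) = 2271509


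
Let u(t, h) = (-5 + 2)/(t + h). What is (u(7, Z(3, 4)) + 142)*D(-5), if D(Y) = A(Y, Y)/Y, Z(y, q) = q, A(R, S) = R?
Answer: 1559/11 ≈ 141.73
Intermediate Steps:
u(t, h) = -3/(h + t)
D(Y) = 1 (D(Y) = Y/Y = 1)
(u(7, Z(3, 4)) + 142)*D(-5) = (-3/(4 + 7) + 142)*1 = (-3/11 + 142)*1 = (1559/11)*1 = 1559/11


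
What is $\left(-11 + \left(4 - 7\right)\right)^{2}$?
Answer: $196$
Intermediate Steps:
$\left(-11 + \left(4 - 7\right)\right)^{2} = \left(-11 - 3\right)^{2} = \left(-14\right)^{2} = 196$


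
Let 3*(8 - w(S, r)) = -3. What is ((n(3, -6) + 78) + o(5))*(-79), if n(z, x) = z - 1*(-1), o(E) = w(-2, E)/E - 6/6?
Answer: -32706/5 ≈ -6541.2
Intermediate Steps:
w(S, r) = 9 (w(S, r) = 8 - ⅓*(-3) = 8 + 1 = 9)
o(E) = -1 + 9/E (o(E) = 9/E - 6/6 = 9/E - 6*⅙ = 9/E - 1 = -1 + 9/E)
n(z, x) = 1 + z (n(z, x) = z + 1 = 1 + z)
((n(3, -6) + 78) + o(5))*(-79) = (((1 + 3) + 78) + (9 - 1*5)/5)*(-79) = ((4 + 78) + (9 - 5)/5)*(-79) = (82 + (⅕)*4)*(-79) = (82 + ⅘)*(-79) = (414/5)*(-79) = -32706/5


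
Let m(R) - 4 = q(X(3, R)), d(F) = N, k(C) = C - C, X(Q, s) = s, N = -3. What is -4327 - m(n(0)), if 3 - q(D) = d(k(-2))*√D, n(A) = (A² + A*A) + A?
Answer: -4334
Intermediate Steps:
n(A) = A + 2*A² (n(A) = (A² + A²) + A = 2*A² + A = A + 2*A²)
k(C) = 0
d(F) = -3
q(D) = 3 + 3*√D (q(D) = 3 - (-3)*√D = 3 + 3*√D)
m(R) = 7 + 3*√R (m(R) = 4 + (3 + 3*√R) = 7 + 3*√R)
-4327 - m(n(0)) = -4327 - (7 + 3*√(0*(1 + 2*0))) = -4327 - (7 + 3*√(0*(1 + 0))) = -4327 - (7 + 3*√(0*1)) = -4327 - (7 + 3*√0) = -4327 - (7 + 3*0) = -4327 - (7 + 0) = -4327 - 1*7 = -4327 - 7 = -4334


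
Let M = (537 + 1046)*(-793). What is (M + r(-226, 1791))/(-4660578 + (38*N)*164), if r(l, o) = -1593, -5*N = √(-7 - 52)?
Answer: 2153653093800/7985690790937 - 575961440*I*√59/7985690790937 ≈ 0.26969 - 0.000554*I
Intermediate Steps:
N = -I*√59/5 (N = -√(-7 - 52)/5 = -I*√59/5 ≈ -1.5362*I)
M = -1255319 (M = 1583*(-793) = -1255319)
(M + r(-226, 1791))/(-4660578 + (38*N)*164) = (-1255319 - 1593)/(-4660578 + (38*(-I*√59/5))*164) = -1256912/(-4660578 - 38*I*√59/5*164) = -1256912/(-4660578 - 6232*I*√59/5)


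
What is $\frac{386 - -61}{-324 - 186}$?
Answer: $- \frac{149}{170} \approx -0.87647$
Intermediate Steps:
$\frac{386 - -61}{-324 - 186} = \frac{386 + 61}{-324 + \left(-189 + 3\right)} = \frac{447}{-324 - 186} = \frac{447}{-510} = 447 \left(- \frac{1}{510}\right) = - \frac{149}{170}$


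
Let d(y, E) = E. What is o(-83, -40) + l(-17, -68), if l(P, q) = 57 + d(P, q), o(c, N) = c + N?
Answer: -134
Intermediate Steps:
o(c, N) = N + c
l(P, q) = 57 + q
o(-83, -40) + l(-17, -68) = (-40 - 83) + (57 - 68) = -123 - 11 = -134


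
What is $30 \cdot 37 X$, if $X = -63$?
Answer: $-69930$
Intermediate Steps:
$30 \cdot 37 X = 30 \cdot 37 \left(-63\right) = 1110 \left(-63\right) = -69930$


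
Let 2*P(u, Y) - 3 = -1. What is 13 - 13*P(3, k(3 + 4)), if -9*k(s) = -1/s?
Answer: 0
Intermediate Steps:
k(s) = 1/(9*s) (k(s) = -(-1)/(9*s) = 1/(9*s))
P(u, Y) = 1 (P(u, Y) = 3/2 + (½)*(-1) = 3/2 - ½ = 1)
13 - 13*P(3, k(3 + 4)) = 13 - 13*1 = 13 - 13 = 0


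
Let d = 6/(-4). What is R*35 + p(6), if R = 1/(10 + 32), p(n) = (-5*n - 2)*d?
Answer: 293/6 ≈ 48.833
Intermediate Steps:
d = -3/2 (d = 6*(-1/4) = -3/2 ≈ -1.5000)
p(n) = 3 + 15*n/2 (p(n) = (-5*n - 2)*(-3/2) = (-2 - 5*n)*(-3/2) = 3 + 15*n/2)
R = 1/42 ≈ 0.023810
R*35 + p(6) = (1/42)*35 + (3 + (15/2)*6) = 5/6 + (3 + 45) = 5/6 + 48 = 293/6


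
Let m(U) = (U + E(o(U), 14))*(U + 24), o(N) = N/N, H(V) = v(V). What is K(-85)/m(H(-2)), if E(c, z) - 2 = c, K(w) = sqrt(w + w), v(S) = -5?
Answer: -I*sqrt(170)/38 ≈ -0.34312*I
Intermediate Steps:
H(V) = -5
K(w) = sqrt(2)*sqrt(w) (K(w) = sqrt(2*w) = sqrt(2)*sqrt(w))
o(N) = 1
E(c, z) = 2 + c
m(U) = (3 + U)*(24 + U) (m(U) = (U + (2 + 1))*(U + 24) = (U + 3)*(24 + U) = (3 + U)*(24 + U))
K(-85)/m(H(-2)) = (sqrt(2)*sqrt(-85))/(72 + (-5)**2 + 27*(-5)) = (sqrt(2)*(I*sqrt(85)))/(72 + 25 - 135) = (I*sqrt(170))/(-38) = (I*sqrt(170))*(-1/38) = -I*sqrt(170)/38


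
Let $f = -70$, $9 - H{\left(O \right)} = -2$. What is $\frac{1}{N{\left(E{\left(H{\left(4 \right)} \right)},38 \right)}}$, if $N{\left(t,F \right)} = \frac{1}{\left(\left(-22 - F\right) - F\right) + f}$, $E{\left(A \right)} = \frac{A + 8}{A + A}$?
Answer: $-168$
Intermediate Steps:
$H{\left(O \right)} = 11$ ($H{\left(O \right)} = 9 - -2 = 9 + 2 = 11$)
$E{\left(A \right)} = \frac{8 + A}{2 A}$
$N{\left(t,F \right)} = \frac{1}{-92 - 2 F}$ ($N{\left(t,F \right)} = \frac{1}{\left(\left(-22 - F\right) - F\right) - 70} = \frac{1}{\left(-22 - 2 F\right) - 70} = \frac{1}{-92 - 2 F}$)
$\frac{1}{N{\left(E{\left(H{\left(4 \right)} \right)},38 \right)}} = \frac{1}{\left(-1\right) \frac{1}{92 + 2 \cdot 38}} = \frac{1}{\left(-1\right) \frac{1}{92 + 76}} = \frac{1}{\left(-1\right) \frac{1}{168}} = \frac{1}{- \frac{1}{168}} = -168$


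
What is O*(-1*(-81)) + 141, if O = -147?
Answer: -11766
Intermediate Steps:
O*(-1*(-81)) + 141 = -(-147)*(-81) + 141 = -147*81 + 141 = -11907 + 141 = -11766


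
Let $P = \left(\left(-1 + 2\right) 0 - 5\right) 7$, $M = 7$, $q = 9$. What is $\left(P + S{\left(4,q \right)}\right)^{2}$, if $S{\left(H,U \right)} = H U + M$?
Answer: $64$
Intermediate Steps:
$P = -35$ ($P = \left(1 \cdot 0 - 5\right) 7 = \left(0 - 5\right) 7 = \left(-5\right) 7 = -35$)
$S{\left(H,U \right)} = 7 + H U$ ($S{\left(H,U \right)} = H U + 7 = 7 + H U$)
$\left(P + S{\left(4,q \right)}\right)^{2} = \left(-35 + \left(7 + 4 \cdot 9\right)\right)^{2} = \left(-35 + \left(7 + 36\right)\right)^{2} = \left(-35 + 43\right)^{2} = 8^{2} = 64$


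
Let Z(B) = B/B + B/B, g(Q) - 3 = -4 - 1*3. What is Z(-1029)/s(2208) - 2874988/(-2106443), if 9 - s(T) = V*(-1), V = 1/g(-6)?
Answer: 117476124/73725505 ≈ 1.5934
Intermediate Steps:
g(Q) = -4 (g(Q) = 3 + (-4 - 1*3) = 3 + (-4 - 3) = 3 - 7 = -4)
V = -1/4 (V = 1/(-4) = -1/4 ≈ -0.25000)
Z(B) = 2 (Z(B) = 1 + 1 = 2)
s(T) = 35/4 (s(T) = 9 - (-1)*(-1)/4 = 9 - 1*1/4 = 9 - 1/4 = 35/4)
Z(-1029)/s(2208) - 2874988/(-2106443) = 2/(35/4) - 2874988/(-2106443) = 2*(4/35) - 2874988*(-1/2106443) = 8/35 + 2874988/2106443 = 117476124/73725505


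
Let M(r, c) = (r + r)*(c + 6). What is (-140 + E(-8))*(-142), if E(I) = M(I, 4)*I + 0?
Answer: -161880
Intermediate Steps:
M(r, c) = 2*r*(6 + c) (M(r, c) = (2*r)*(6 + c) = 2*r*(6 + c))
E(I) = 20*I**2 (E(I) = (2*I*(6 + 4))*I + 0 = (2*I*10)*I + 0 = (20*I)*I + 0 = 20*I**2 + 0 = 20*I**2)
(-140 + E(-8))*(-142) = (-140 + 20*(-8)**2)*(-142) = (-140 + 20*64)*(-142) = (-140 + 1280)*(-142) = 1140*(-142) = -161880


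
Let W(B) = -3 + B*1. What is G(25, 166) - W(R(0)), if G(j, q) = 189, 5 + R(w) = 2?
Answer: 195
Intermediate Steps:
R(w) = -3 (R(w) = -5 + 2 = -3)
W(B) = -3 + B
G(25, 166) - W(R(0)) = 189 - (-3 - 3) = 189 - 1*(-6) = 189 + 6 = 195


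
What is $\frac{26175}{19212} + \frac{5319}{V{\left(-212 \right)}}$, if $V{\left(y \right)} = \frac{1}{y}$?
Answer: $- \frac{7221320987}{6404} \approx -1.1276 \cdot 10^{6}$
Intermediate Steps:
$\frac{26175}{19212} + \frac{5319}{V{\left(-212 \right)}} = \frac{26175}{19212} + \frac{5319}{\frac{1}{-212}} = 26175 \cdot \frac{1}{19212} + \frac{5319}{- \frac{1}{212}} = \frac{8725}{6404} + 5319 \left(-212\right) = \frac{8725}{6404} - 1127628 = - \frac{7221320987}{6404}$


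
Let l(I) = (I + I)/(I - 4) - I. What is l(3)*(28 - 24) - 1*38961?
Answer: -38997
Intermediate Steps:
l(I) = -I + 2*I/(-4 + I) (l(I) = (2*I)/(-4 + I) - I = 2*I/(-4 + I) - I = -I + 2*I/(-4 + I))
l(3)*(28 - 24) - 1*38961 = (3*(6 - 1*3)/(-4 + 3))*(28 - 24) - 1*38961 = (3*(6 - 3)/(-1))*4 - 38961 = (3*(-1)*3)*4 - 38961 = -9*4 - 38961 = -36 - 38961 = -38997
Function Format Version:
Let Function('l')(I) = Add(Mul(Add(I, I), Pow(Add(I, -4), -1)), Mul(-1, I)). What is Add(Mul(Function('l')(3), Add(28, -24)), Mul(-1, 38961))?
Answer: -38997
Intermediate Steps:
Function('l')(I) = Add(Mul(-1, I), Mul(2, I, Pow(Add(-4, I), -1))) (Function('l')(I) = Add(Mul(Mul(2, I), Pow(Add(-4, I), -1)), Mul(-1, I)) = Add(Mul(2, I, Pow(Add(-4, I), -1)), Mul(-1, I)) = Add(Mul(-1, I), Mul(2, I, Pow(Add(-4, I), -1))))
Add(Mul(Function('l')(3), Add(28, -24)), Mul(-1, 38961)) = Add(Mul(Mul(3, Pow(Add(-4, 3), -1), Add(6, Mul(-1, 3))), Add(28, -24)), Mul(-1, 38961)) = Add(Mul(Mul(3, Pow(-1, -1), Add(6, -3)), 4), -38961) = Add(Mul(Mul(3, -1, 3), 4), -38961) = Add(Mul(-9, 4), -38961) = Add(-36, -38961) = -38997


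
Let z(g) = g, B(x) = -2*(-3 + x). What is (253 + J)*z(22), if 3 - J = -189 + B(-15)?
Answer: 8998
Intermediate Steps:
B(x) = 6 - 2*x
J = 156 (J = 3 - (-189 + (6 - 2*(-15))) = 3 - (-189 + (6 + 30)) = 3 - (-189 + 36) = 3 - 1*(-153) = 3 + 153 = 156)
(253 + J)*z(22) = (253 + 156)*22 = 409*22 = 8998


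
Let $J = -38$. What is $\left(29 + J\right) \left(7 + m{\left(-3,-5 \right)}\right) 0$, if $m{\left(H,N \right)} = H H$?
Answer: $0$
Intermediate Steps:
$m{\left(H,N \right)} = H^{2}$
$\left(29 + J\right) \left(7 + m{\left(-3,-5 \right)}\right) 0 = \left(29 - 38\right) \left(7 + \left(-3\right)^{2}\right) 0 = - 9 \left(7 + 9\right) 0 = - 9 \cdot 16 \cdot 0 = \left(-9\right) 0 = 0$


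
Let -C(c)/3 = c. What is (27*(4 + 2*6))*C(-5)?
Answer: 6480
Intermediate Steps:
C(c) = -3*c
(27*(4 + 2*6))*C(-5) = (27*(4 + 2*6))*(-3*(-5)) = (27*(4 + 12))*15 = (27*16)*15 = 432*15 = 6480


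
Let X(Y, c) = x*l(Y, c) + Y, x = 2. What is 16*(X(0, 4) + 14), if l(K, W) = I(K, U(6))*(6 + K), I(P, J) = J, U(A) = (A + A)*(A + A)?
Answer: 27872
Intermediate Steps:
U(A) = 4*A**2 (U(A) = (2*A)*(2*A) = 4*A**2)
l(K, W) = 864 + 144*K (l(K, W) = (4*6**2)*(6 + K) = (4*36)*(6 + K) = 144*(6 + K) = 864 + 144*K)
X(Y, c) = 1728 + 289*Y (X(Y, c) = 2*(864 + 144*Y) + Y = (1728 + 288*Y) + Y = 1728 + 289*Y)
16*(X(0, 4) + 14) = 16*((1728 + 289*0) + 14) = 16*((1728 + 0) + 14) = 16*(1728 + 14) = 16*1742 = 27872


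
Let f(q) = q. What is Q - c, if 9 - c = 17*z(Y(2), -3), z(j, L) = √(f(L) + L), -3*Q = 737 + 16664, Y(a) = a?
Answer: -17428/3 + 17*I*√6 ≈ -5809.3 + 41.641*I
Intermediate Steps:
Q = -17401/3 (Q = -(737 + 16664)/3 = -⅓*17401 = -17401/3 ≈ -5800.3)
z(j, L) = √2*√L (z(j, L) = √(L + L) = √(2*L) = √2*√L)
c = 9 - 17*I*√6 (c = 9 - 17*√2*√(-3) = 9 - 17*√2*(I*√3) = 9 - 17*I*√6 ≈ 9.0 - 41.641*I)
Q - c = -17401/3 - (9 - 17*I*√6) = -17401/3 + (-9 + 17*I*√6) = -17428/3 + 17*I*√6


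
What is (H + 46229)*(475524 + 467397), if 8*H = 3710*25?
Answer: 218089141011/4 ≈ 5.4522e+10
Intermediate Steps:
H = 46375/4 (H = (3710*25)/8 = (⅛)*92750 = 46375/4 ≈ 11594.)
(H + 46229)*(475524 + 467397) = (46375/4 + 46229)*(475524 + 467397) = (231291/4)*942921 = 218089141011/4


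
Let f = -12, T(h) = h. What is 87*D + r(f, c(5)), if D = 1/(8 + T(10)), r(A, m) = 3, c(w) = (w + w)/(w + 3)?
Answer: 47/6 ≈ 7.8333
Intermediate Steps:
c(w) = 2*w/(3 + w) (c(w) = (2*w)/(3 + w) = 2*w/(3 + w))
D = 1/18 (D = 1/(8 + 10) = 1/18 ≈ 0.055556)
87*D + r(f, c(5)) = 87*(1/18) + 3 = 29/6 + 3 = 47/6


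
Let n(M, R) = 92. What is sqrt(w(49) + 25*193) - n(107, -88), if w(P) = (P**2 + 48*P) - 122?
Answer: -92 + 4*sqrt(591) ≈ 5.2420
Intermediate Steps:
w(P) = -122 + P**2 + 48*P
sqrt(w(49) + 25*193) - n(107, -88) = sqrt((-122 + 49**2 + 48*49) + 25*193) - 1*92 = sqrt((-122 + 2401 + 2352) + 4825) - 92 = sqrt(4631 + 4825) - 92 = sqrt(9456) - 92 = 4*sqrt(591) - 92 = -92 + 4*sqrt(591)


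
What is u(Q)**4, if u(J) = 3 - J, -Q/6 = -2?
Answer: 6561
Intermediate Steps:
Q = 12 (Q = -6*(-2) = 12)
u(Q)**4 = (3 - 1*12)**4 = (3 - 12)**4 = (-9)**4 = 6561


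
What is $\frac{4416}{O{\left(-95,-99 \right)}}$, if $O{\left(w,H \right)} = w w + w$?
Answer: $\frac{2208}{4465} \approx 0.49451$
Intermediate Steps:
$O{\left(w,H \right)} = w + w^{2}$ ($O{\left(w,H \right)} = w^{2} + w = w + w^{2}$)
$\frac{4416}{O{\left(-95,-99 \right)}} = \frac{4416}{\left(-95\right) \left(1 - 95\right)} = \frac{4416}{\left(-95\right) \left(-94\right)} = \frac{4416}{8930} = 4416 \cdot \frac{1}{8930} = \frac{2208}{4465}$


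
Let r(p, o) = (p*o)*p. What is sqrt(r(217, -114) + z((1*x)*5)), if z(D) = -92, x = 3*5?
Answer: I*sqrt(5368238) ≈ 2316.9*I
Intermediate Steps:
r(p, o) = o*p**2 (r(p, o) = (o*p)*p = o*p**2)
x = 15
sqrt(r(217, -114) + z((1*x)*5)) = sqrt(-114*217**2 - 92) = sqrt(-114*47089 - 92) = sqrt(-5368146 - 92) = sqrt(-5368238) = I*sqrt(5368238)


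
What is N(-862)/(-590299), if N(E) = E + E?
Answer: 1724/590299 ≈ 0.0029206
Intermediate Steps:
N(E) = 2*E
N(-862)/(-590299) = (2*(-862))/(-590299) = -1724*(-1/590299) = 1724/590299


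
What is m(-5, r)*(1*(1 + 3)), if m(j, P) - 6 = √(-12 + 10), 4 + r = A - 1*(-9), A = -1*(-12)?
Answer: 24 + 4*I*√2 ≈ 24.0 + 5.6569*I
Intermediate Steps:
A = 12
r = 17 (r = -4 + (12 - 1*(-9)) = -4 + (12 + 9) = -4 + 21 = 17)
m(j, P) = 6 + I*√2 (m(j, P) = 6 + √(-12 + 10) = 6 + √(-2) = 6 + I*√2)
m(-5, r)*(1*(1 + 3)) = (6 + I*√2)*(1*(1 + 3)) = (6 + I*√2)*(1*4) = (6 + I*√2)*4 = 24 + 4*I*√2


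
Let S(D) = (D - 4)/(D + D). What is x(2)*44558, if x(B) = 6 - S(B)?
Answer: 289627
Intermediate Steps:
S(D) = (-4 + D)/(2*D) (S(D) = (-4 + D)/((2*D)) = (-4 + D)*(1/(2*D)) = (-4 + D)/(2*D))
x(B) = 6 - (-4 + B)/(2*B)
x(2)*44558 = (11/2 + 2/2)*44558 = (11/2 + 2*(½))*44558 = (11/2 + 1)*44558 = (13/2)*44558 = 289627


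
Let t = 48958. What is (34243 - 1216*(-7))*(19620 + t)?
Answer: 2932052390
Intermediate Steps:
(34243 - 1216*(-7))*(19620 + t) = (34243 - 1216*(-7))*(19620 + 48958) = (34243 + 8512)*68578 = 42755*68578 = 2932052390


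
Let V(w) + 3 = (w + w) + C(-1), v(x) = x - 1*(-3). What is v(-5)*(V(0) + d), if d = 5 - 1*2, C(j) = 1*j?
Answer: 2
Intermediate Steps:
v(x) = 3 + x (v(x) = x + 3 = 3 + x)
C(j) = j
V(w) = -4 + 2*w (V(w) = -3 + ((w + w) - 1) = -3 + (2*w - 1) = -3 + (-1 + 2*w) = -4 + 2*w)
d = 3 (d = 5 - 2 = 3)
v(-5)*(V(0) + d) = (3 - 5)*((-4 + 2*0) + 3) = -2*((-4 + 0) + 3) = -2*(-4 + 3) = -2*(-1) = 2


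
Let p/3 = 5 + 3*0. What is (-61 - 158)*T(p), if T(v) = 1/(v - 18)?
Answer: 73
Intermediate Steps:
p = 15 (p = 3*(5 + 3*0) = 3*(5 + 0) = 3*5 = 15)
T(v) = 1/(-18 + v)
(-61 - 158)*T(p) = (-61 - 158)/(-18 + 15) = -219/(-3) = -219*(-⅓) = 73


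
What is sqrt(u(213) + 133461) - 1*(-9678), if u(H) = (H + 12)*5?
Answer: 9678 + 3*sqrt(14954) ≈ 10045.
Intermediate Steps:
u(H) = 60 + 5*H (u(H) = (12 + H)*5 = 60 + 5*H)
sqrt(u(213) + 133461) - 1*(-9678) = sqrt((60 + 5*213) + 133461) - 1*(-9678) = sqrt((60 + 1065) + 133461) + 9678 = sqrt(1125 + 133461) + 9678 = sqrt(134586) + 9678 = 3*sqrt(14954) + 9678 = 9678 + 3*sqrt(14954)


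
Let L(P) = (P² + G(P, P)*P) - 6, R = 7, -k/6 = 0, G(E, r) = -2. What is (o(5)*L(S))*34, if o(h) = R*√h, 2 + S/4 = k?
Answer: 17612*√5 ≈ 39382.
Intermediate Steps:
k = 0 (k = -6*0 = 0)
S = -8 (S = -8 + 4*0 = -8 + 0 = -8)
o(h) = 7*√h
L(P) = -6 + P² - 2*P (L(P) = (P² - 2*P) - 6 = -6 + P² - 2*P)
(o(5)*L(S))*34 = ((7*√5)*(-6 + (-8)² - 2*(-8)))*34 = ((7*√5)*(-6 + 64 + 16))*34 = ((7*√5)*74)*34 = (518*√5)*34 = 17612*√5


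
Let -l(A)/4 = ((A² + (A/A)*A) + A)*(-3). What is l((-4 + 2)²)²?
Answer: 82944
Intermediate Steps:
l(A) = 12*A² + 24*A (l(A) = -4*((A² + (A/A)*A) + A)*(-3) = -4*((A² + 1*A) + A)*(-3) = -4*((A² + A) + A)*(-3) = -4*((A + A²) + A)*(-3) = -4*(A² + 2*A)*(-3) = -4*(-6*A - 3*A²) = 12*A² + 24*A)
l((-4 + 2)²)² = (12*(-4 + 2)²*(2 + (-4 + 2)²))² = (12*(-2)²*(2 + (-2)²))² = (12*4*(2 + 4))² = (12*4*6)² = 288² = 82944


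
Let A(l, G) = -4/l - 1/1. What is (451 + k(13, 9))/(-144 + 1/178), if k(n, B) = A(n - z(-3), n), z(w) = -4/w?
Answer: -2801364/897085 ≈ -3.1227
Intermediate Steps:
A(l, G) = -1 - 4/l (A(l, G) = -4/l - 1*1 = -4/l - 1 = -1 - 4/l)
k(n, B) = (-8/3 - n)/(-4/3 + n) (k(n, B) = (-4 - (n - (-4)/(-3)))/(n - (-4)/(-3)) = (-4 - (n - (-4)*(-1)/3))/(n - (-4)*(-1)/3) = (-4 - (n - 1*4/3))/(n - 1*4/3) = (-4 - (n - 4/3))/(n - 4/3) = (-4 - (-4/3 + n))/(-4/3 + n) = (-4 + (4/3 - n))/(-4/3 + n) = (-8/3 - n)/(-4/3 + n))
(451 + k(13, 9))/(-144 + 1/178) = (451 + (-8 - 3*13)/(-4 + 3*13))/(-144 + 1/178) = (451 + (-8 - 39)/(-4 + 39))/(-144 + 1/178) = (451 - 47/35)/(-25631/178) = (451 + (1/35)*(-47))*(-178/25631) = (451 - 47/35)*(-178/25631) = (15738/35)*(-178/25631) = -2801364/897085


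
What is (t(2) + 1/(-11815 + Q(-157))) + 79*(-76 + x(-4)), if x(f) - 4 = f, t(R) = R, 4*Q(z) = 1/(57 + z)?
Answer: -28365458402/4726001 ≈ -6002.0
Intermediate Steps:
Q(z) = 1/(4*(57 + z))
x(f) = 4 + f
(t(2) + 1/(-11815 + Q(-157))) + 79*(-76 + x(-4)) = (2 + 1/(-11815 + 1/(4*(57 - 157)))) + 79*(-76 + (4 - 4)) = (2 + 1/(-11815 + (¼)/(-100))) + 79*(-76 + 0) = (2 + 1/(-11815 + (¼)*(-1/100))) + 79*(-76) = (2 + 1/(-11815 - 1/400)) - 6004 = (2 + 1/(-4726001/400)) - 6004 = (2 - 400/4726001) - 6004 = 9451602/4726001 - 6004 = -28365458402/4726001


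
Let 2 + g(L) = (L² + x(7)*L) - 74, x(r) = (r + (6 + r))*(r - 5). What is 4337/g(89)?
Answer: 4337/11405 ≈ 0.38027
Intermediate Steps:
x(r) = (-5 + r)*(6 + 2*r) (x(r) = (6 + 2*r)*(-5 + r) = (-5 + r)*(6 + 2*r))
g(L) = -76 + L² + 40*L (g(L) = -2 + ((L² + (-30 - 4*7 + 2*7²)*L) - 74) = -2 + ((L² + (-30 - 28 + 2*49)*L) - 74) = -2 + ((L² + (-30 - 28 + 98)*L) - 74) = -2 + ((L² + 40*L) - 74) = -2 + (-74 + L² + 40*L) = -76 + L² + 40*L)
4337/g(89) = 4337/(-76 + 89² + 40*89) = 4337/(-76 + 7921 + 3560) = 4337/11405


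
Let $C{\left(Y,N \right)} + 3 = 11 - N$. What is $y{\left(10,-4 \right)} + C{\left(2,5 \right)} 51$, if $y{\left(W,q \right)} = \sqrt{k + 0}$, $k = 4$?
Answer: $155$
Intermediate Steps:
$C{\left(Y,N \right)} = 8 - N$ ($C{\left(Y,N \right)} = -3 - \left(-11 + N\right) = 8 - N$)
$y{\left(W,q \right)} = 2$ ($y{\left(W,q \right)} = \sqrt{4 + 0} = \sqrt{4} = 2$)
$y{\left(10,-4 \right)} + C{\left(2,5 \right)} 51 = 2 + \left(8 - 5\right) 51 = 2 + 3 \cdot 51 = 2 + 153 = 155$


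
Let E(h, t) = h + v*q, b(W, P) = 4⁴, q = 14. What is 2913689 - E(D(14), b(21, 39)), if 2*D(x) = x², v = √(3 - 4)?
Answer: 2913591 - 14*I ≈ 2.9136e+6 - 14.0*I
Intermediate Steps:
v = I (v = √(-1) = I ≈ 1.0*I)
b(W, P) = 256
D(x) = x²/2
E(h, t) = h + 14*I (E(h, t) = h + I*14 = h + 14*I)
2913689 - E(D(14), b(21, 39)) = 2913689 - ((½)*14² + 14*I) = 2913689 - ((½)*196 + 14*I) = 2913689 - (98 + 14*I) = 2913689 + (-98 - 14*I) = 2913591 - 14*I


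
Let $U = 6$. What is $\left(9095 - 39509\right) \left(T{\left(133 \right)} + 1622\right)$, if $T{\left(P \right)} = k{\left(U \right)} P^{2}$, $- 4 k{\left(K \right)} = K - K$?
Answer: $-49331508$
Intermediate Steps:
$k{\left(K \right)} = 0$ ($k{\left(K \right)} = - \frac{K - K}{4} = \left(- \frac{1}{4}\right) 0 = 0$)
$T{\left(P \right)} = 0$ ($T{\left(P \right)} = 0 P^{2} = 0$)
$\left(9095 - 39509\right) \left(T{\left(133 \right)} + 1622\right) = \left(9095 - 39509\right) \left(0 + 1622\right) = \left(-30414\right) 1622 = -49331508$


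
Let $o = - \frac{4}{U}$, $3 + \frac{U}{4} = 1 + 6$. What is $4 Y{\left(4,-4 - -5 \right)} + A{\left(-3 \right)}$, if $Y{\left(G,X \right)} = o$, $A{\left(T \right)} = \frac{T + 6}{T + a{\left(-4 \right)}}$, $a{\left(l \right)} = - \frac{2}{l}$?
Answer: $- \frac{11}{5} \approx -2.2$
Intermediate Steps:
$U = 16$ ($U = -12 + 4 \left(1 + 6\right) = -12 + 4 \cdot 7 = -12 + 28 = 16$)
$A{\left(T \right)} = \frac{6 + T}{\frac{1}{2} + T}$ ($A{\left(T \right)} = \frac{T + 6}{T - \frac{2}{-4}} = \frac{6 + T}{T - - \frac{1}{2}} = \frac{6 + T}{T + \frac{1}{2}} = \frac{6 + T}{\frac{1}{2} + T}$)
$o = - \frac{1}{4}$ ($o = - \frac{4}{16} = \left(-4\right) \frac{1}{16} = - \frac{1}{4} \approx -0.25$)
$Y{\left(G,X \right)} = - \frac{1}{4}$
$4 Y{\left(4,-4 - -5 \right)} + A{\left(-3 \right)} = 4 \left(- \frac{1}{4}\right) + \frac{2 \left(6 - 3\right)}{1 + 2 \left(-3\right)} = -1 + 2 \frac{1}{1 - 6} \cdot 3 = -1 + 2 \frac{1}{-5} \cdot 3 = -1 + 2 \left(- \frac{1}{5}\right) 3 = -1 - \frac{6}{5} = - \frac{11}{5}$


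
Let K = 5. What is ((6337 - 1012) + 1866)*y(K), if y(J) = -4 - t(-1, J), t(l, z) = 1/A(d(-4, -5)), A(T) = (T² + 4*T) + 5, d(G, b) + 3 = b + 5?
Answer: -64719/2 ≈ -32360.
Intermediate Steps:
d(G, b) = 2 + b (d(G, b) = -3 + (b + 5) = -3 + (5 + b) = 2 + b)
A(T) = 5 + T² + 4*T
t(l, z) = ½ (t(l, z) = 1/(5 + (2 - 5)² + 4*(2 - 5)) = 1/(5 + (-3)² + 4*(-3)) = 1/(5 + 9 - 12) = 1/2 = ½)
y(J) = -9/2 (y(J) = -4 - 1*½ = -4 - ½ = -9/2)
((6337 - 1012) + 1866)*y(K) = ((6337 - 1012) + 1866)*(-9/2) = (5325 + 1866)*(-9/2) = 7191*(-9/2) = -64719/2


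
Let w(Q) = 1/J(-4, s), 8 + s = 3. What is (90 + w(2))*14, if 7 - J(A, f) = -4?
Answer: 13874/11 ≈ 1261.3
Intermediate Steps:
s = -5 (s = -8 + 3 = -5)
J(A, f) = 11 (J(A, f) = 7 - 1*(-4) = 7 + 4 = 11)
w(Q) = 1/11
(90 + w(2))*14 = (90 + 1/11)*14 = (991/11)*14 = 13874/11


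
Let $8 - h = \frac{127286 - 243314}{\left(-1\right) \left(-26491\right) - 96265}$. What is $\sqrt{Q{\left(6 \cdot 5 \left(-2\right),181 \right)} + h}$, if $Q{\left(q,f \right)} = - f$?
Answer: $\frac{i \sqrt{23620301495}}{11629} \approx 13.216 i$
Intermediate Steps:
$h = \frac{73694}{11629}$ ($h = 8 - \frac{127286 - 243314}{\left(-1\right) \left(-26491\right) - 96265} = 8 - - \frac{116028}{26491 - 96265} = 8 - - \frac{116028}{-69774} = 8 - \left(-116028\right) \left(- \frac{1}{69774}\right) = 8 - \frac{19338}{11629} = \frac{73694}{11629} \approx 6.3371$)
$\sqrt{Q{\left(6 \cdot 5 \left(-2\right),181 \right)} + h} = \sqrt{\left(-1\right) 181 + \frac{73694}{11629}} = \sqrt{-181 + \frac{73694}{11629}} = \sqrt{- \frac{2031155}{11629}} = \frac{i \sqrt{23620301495}}{11629}$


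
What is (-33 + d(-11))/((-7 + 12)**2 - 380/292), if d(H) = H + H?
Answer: -803/346 ≈ -2.3208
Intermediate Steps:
d(H) = 2*H
(-33 + d(-11))/((-7 + 12)**2 - 380/292) = (-33 + 2*(-11))/((-7 + 12)**2 - 380/292) = (-33 - 22)/(5**2 - 380*1/292) = -55/(25 - 95/73) = -55/1730/73 = -55*73/1730 = -803/346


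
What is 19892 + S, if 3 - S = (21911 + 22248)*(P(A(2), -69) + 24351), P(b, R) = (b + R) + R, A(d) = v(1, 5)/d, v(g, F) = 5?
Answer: -2138624739/2 ≈ -1.0693e+9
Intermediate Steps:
A(d) = 5/d
P(b, R) = b + 2*R (P(b, R) = (R + b) + R = b + 2*R)
S = -2138664523/2 (S = 3 - (21911 + 22248)*((5/2 + 2*(-69)) + 24351) = 3 - 44159*((5*(½) - 138) + 24351) = 3 - 44159*((5/2 - 138) + 24351) = 3 - 44159*(-271/2 + 24351) = 3 - 44159*48431/2 = 3 - 1*2138664529/2 = 3 - 2138664529/2 = -2138664523/2 ≈ -1.0693e+9)
19892 + S = 19892 - 2138664523/2 = -2138624739/2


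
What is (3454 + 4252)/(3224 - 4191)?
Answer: -7706/967 ≈ -7.9690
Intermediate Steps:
(3454 + 4252)/(3224 - 4191) = 7706/(-967) = 7706*(-1/967) = -7706/967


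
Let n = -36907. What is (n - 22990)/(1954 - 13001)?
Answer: 59897/11047 ≈ 5.4220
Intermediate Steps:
(n - 22990)/(1954 - 13001) = (-36907 - 22990)/(1954 - 13001) = -59897/(-11047) = -59897*(-1/11047) = 59897/11047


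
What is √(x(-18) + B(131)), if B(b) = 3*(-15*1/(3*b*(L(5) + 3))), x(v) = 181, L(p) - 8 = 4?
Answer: √3106010/131 ≈ 13.453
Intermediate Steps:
L(p) = 12 (L(p) = 8 + 4 = 12)
B(b) = -1/b (B(b) = 3*(-15*1/(3*b*(12 + 3))) = 3*(-15*1/(45*b)) = 3*(-1/(3*b)) = -1/b)
√(x(-18) + B(131)) = √(181 - 1/131) = √(23710/131) = √3106010/131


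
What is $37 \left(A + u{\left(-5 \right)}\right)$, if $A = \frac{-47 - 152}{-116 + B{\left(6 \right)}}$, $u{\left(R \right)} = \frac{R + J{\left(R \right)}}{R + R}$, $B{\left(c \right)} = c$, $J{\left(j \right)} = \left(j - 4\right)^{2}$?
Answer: $- \frac{23569}{110} \approx -214.26$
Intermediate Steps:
$J{\left(j \right)} = \left(-4 + j\right)^{2}$
$u{\left(R \right)} = \frac{R + \left(-4 + R\right)^{2}}{2 R}$ ($u{\left(R \right)} = \frac{R + \left(-4 + R\right)^{2}}{R + R} = \frac{R + \left(-4 + R\right)^{2}}{2 R}$)
$A = \frac{199}{110}$ ($A = \frac{-47 - 152}{-116 + 6} = - \frac{199}{-110} = \left(-199\right) \left(- \frac{1}{110}\right) = \frac{199}{110} \approx 1.8091$)
$37 \left(A + u{\left(-5 \right)}\right) = 37 \left(\frac{199}{110} + \frac{-5 + \left(-4 - 5\right)^{2}}{2 \left(-5\right)}\right) = 37 \left(\frac{199}{110} + \frac{1}{2} \left(- \frac{1}{5}\right) \left(-5 + \left(-9\right)^{2}\right)\right) = 37 \left(\frac{199}{110} + \frac{1}{2} \left(- \frac{1}{5}\right) \left(-5 + 81\right)\right) = 37 \left(\frac{199}{110} + \frac{1}{2} \left(- \frac{1}{5}\right) 76\right) = 37 \left(\frac{199}{110} - \frac{38}{5}\right) = 37 \left(- \frac{637}{110}\right) = - \frac{23569}{110}$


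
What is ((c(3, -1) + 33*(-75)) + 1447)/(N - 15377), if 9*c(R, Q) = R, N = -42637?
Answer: 3083/174042 ≈ 0.017714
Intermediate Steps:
c(R, Q) = R/9
((c(3, -1) + 33*(-75)) + 1447)/(N - 15377) = (((⅑)*3 + 33*(-75)) + 1447)/(-42637 - 15377) = ((⅓ - 2475) + 1447)/(-58014) = (-7424/3 + 1447)*(-1/58014) = -3083/3*(-1/58014) = 3083/174042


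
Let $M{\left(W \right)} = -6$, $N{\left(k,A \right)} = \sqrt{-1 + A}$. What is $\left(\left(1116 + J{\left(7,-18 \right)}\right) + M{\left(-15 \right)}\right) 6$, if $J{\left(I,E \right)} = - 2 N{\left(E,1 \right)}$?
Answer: $6660$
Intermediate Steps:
$J{\left(I,E \right)} = 0$ ($J{\left(I,E \right)} = - 2 \sqrt{-1 + 1} = - 2 \sqrt{0} = \left(-2\right) 0 = 0$)
$\left(\left(1116 + J{\left(7,-18 \right)}\right) + M{\left(-15 \right)}\right) 6 = \left(\left(1116 + 0\right) - 6\right) 6 = \left(1116 - 6\right) 6 = 1110 \cdot 6 = 6660$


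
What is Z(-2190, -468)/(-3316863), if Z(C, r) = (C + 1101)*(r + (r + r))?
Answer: -46332/100511 ≈ -0.46096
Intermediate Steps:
Z(C, r) = 3*r*(1101 + C) (Z(C, r) = (1101 + C)*(r + 2*r) = (1101 + C)*(3*r) = 3*r*(1101 + C))
Z(-2190, -468)/(-3316863) = (3*(-468)*(1101 - 2190))/(-3316863) = (3*(-468)*(-1089))*(-1/3316863) = 1528956*(-1/3316863) = -46332/100511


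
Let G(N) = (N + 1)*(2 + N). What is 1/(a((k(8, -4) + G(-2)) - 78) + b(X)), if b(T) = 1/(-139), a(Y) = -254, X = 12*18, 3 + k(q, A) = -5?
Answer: -139/35307 ≈ -0.0039369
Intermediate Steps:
G(N) = (1 + N)*(2 + N)
k(q, A) = -8 (k(q, A) = -3 - 5 = -8)
X = 216
b(T) = -1/139
1/(a((k(8, -4) + G(-2)) - 78) + b(X)) = 1/(-254 - 1/139) = 1/(-35307/139) = -139/35307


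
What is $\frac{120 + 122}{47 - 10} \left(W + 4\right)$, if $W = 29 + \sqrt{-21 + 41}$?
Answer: $\frac{7986}{37} + \frac{484 \sqrt{5}}{37} \approx 245.09$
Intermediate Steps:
$W = 29 + 2 \sqrt{5}$ ($W = 29 + \sqrt{20} = 29 + 2 \sqrt{5} \approx 33.472$)
$\frac{120 + 122}{47 - 10} \left(W + 4\right) = \frac{120 + 122}{47 - 10} \left(\left(29 + 2 \sqrt{5}\right) + 4\right) = \frac{242}{37} \left(33 + 2 \sqrt{5}\right) = 242 \cdot \frac{1}{37} \left(33 + 2 \sqrt{5}\right) = \frac{242 \left(33 + 2 \sqrt{5}\right)}{37} = \frac{7986}{37} + \frac{484 \sqrt{5}}{37}$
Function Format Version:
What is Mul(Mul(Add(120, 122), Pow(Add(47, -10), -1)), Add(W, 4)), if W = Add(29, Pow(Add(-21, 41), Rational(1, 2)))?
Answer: Add(Rational(7986, 37), Mul(Rational(484, 37), Pow(5, Rational(1, 2)))) ≈ 245.09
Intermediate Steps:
W = Add(29, Mul(2, Pow(5, Rational(1, 2)))) (W = Add(29, Pow(20, Rational(1, 2))) = Add(29, Mul(2, Pow(5, Rational(1, 2)))) ≈ 33.472)
Mul(Mul(Add(120, 122), Pow(Add(47, -10), -1)), Add(W, 4)) = Mul(Mul(Add(120, 122), Pow(Add(47, -10), -1)), Add(Add(29, Mul(2, Pow(5, Rational(1, 2)))), 4)) = Mul(Mul(242, Pow(37, -1)), Add(33, Mul(2, Pow(5, Rational(1, 2))))) = Mul(Mul(242, Rational(1, 37)), Add(33, Mul(2, Pow(5, Rational(1, 2))))) = Mul(Rational(242, 37), Add(33, Mul(2, Pow(5, Rational(1, 2))))) = Add(Rational(7986, 37), Mul(Rational(484, 37), Pow(5, Rational(1, 2))))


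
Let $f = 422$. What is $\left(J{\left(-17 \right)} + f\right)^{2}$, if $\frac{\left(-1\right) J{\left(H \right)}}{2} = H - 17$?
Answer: $240100$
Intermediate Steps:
$J{\left(H \right)} = 34 - 2 H$ ($J{\left(H \right)} = - 2 \left(H - 17\right) = - 2 \left(-17 + H\right) = 34 - 2 H$)
$\left(J{\left(-17 \right)} + f\right)^{2} = \left(\left(34 - -34\right) + 422\right)^{2} = \left(\left(34 + 34\right) + 422\right)^{2} = \left(68 + 422\right)^{2} = 490^{2} = 240100$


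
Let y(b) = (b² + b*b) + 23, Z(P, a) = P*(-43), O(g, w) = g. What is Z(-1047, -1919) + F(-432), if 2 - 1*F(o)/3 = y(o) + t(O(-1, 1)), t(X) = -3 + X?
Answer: -1074774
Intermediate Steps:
Z(P, a) = -43*P
y(b) = 23 + 2*b² (y(b) = (b² + b²) + 23 = 2*b² + 23 = 23 + 2*b²)
F(o) = -51 - 6*o² (F(o) = 6 - 3*((23 + 2*o²) + (-3 - 1)) = 6 - 3*((23 + 2*o²) - 4) = 6 - 3*(19 + 2*o²) = 6 + (-57 - 6*o²) = -51 - 6*o²)
Z(-1047, -1919) + F(-432) = -43*(-1047) + (-51 - 6*(-432)²) = 45021 + (-51 - 6*186624) = 45021 + (-51 - 1119744) = 45021 - 1119795 = -1074774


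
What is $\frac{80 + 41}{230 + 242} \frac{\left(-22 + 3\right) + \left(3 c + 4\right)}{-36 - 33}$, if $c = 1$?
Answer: $\frac{121}{2714} \approx 0.044584$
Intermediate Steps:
$\frac{80 + 41}{230 + 242} \frac{\left(-22 + 3\right) + \left(3 c + 4\right)}{-36 - 33} = \frac{80 + 41}{230 + 242} \frac{\left(-22 + 3\right) + \left(3 \cdot 1 + 4\right)}{-36 - 33} = \frac{121}{472} \frac{-19 + \left(3 + 4\right)}{-69} = 121 \cdot \frac{1}{472} \left(-19 + 7\right) \left(- \frac{1}{69}\right) = \frac{121 \left(\left(-12\right) \left(- \frac{1}{69}\right)\right)}{472} = \frac{121}{472} \cdot \frac{4}{23} = \frac{121}{2714}$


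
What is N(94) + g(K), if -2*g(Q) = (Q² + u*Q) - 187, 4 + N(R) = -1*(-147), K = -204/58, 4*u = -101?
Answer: 625399/3364 ≈ 185.91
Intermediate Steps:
u = -101/4 (u = (¼)*(-101) = -101/4 ≈ -25.250)
K = -102/29 (K = -204*1/58 = -102/29 ≈ -3.5172)
N(R) = 143 (N(R) = -4 - 1*(-147) = -4 + 147 = 143)
g(Q) = 187/2 - Q²/2 + 101*Q/8 (g(Q) = -((Q² - 101*Q/4) - 187)/2 = -(-187 + Q² - 101*Q/4)/2 = 187/2 - Q²/2 + 101*Q/8)
N(94) + g(K) = 143 + (187/2 - (-102/29)²/2 + (101/8)*(-102/29)) = 143 + (187/2 - ½*10404/841 - 5151/116) = 143 + (187/2 - 5202/841 - 5151/116) = 143 + 144347/3364 = 625399/3364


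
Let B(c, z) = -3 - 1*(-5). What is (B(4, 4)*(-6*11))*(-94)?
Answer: 12408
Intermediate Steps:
B(c, z) = 2 (B(c, z) = -3 + 5 = 2)
(B(4, 4)*(-6*11))*(-94) = (2*(-6*11))*(-94) = (2*(-66))*(-94) = -132*(-94) = 12408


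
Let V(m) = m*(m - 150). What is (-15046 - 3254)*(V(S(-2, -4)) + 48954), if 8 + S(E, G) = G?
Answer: -931433400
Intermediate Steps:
S(E, G) = -8 + G
V(m) = m*(-150 + m)
(-15046 - 3254)*(V(S(-2, -4)) + 48954) = (-15046 - 3254)*((-8 - 4)*(-150 + (-8 - 4)) + 48954) = -18300*(-12*(-150 - 12) + 48954) = -18300*(-12*(-162) + 48954) = -18300*(1944 + 48954) = -18300*50898 = -931433400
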